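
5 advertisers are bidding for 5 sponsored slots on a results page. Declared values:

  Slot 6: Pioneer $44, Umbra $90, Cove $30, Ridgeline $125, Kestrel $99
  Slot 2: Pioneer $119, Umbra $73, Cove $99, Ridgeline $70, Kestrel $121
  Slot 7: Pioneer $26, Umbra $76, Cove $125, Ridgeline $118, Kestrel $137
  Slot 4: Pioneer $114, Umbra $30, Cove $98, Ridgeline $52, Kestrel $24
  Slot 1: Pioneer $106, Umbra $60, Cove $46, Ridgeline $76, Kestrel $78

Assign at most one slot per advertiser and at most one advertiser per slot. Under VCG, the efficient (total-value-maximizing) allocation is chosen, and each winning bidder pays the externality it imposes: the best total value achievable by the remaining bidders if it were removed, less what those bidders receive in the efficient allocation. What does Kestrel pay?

Kestrel pays $13.

Efficient allocation: Pioneer→Slot 4 ($114), Umbra→Slot 1 ($60), Cove→Slot 7 ($125), Ridgeline→Slot 6 ($125), Kestrel→Slot 2 ($121); total welfare W = $545.
Kestrel receives Slot 2 at value $121, so the others get W − 121 = $424.
Without Kestrel: best allocation of the remaining 4 bidders over all 5 slots is Pioneer→Slot 4 ($114), Umbra→Slot 2 ($73), Cove→Slot 7 ($125), Ridgeline→Slot 6 ($125), total $437.
VCG payment = (others' best without Kestrel) − (others' welfare with Kestrel) = 437 − 424 = $13.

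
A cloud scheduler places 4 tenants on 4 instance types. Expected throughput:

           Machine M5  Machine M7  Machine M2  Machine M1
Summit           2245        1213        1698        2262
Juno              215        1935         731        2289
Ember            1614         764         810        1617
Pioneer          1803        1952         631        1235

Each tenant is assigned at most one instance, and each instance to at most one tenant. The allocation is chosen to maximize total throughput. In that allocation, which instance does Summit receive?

Summit receives Machine M2.

Optimal: Summit→Machine M2 (1698 ops/s), Juno→Machine M1 (2289 ops/s), Ember→Machine M5 (1614 ops/s), Pioneer→Machine M7 (1952 ops/s) — total 1698+2289+1614+1952 = 7553 ops/s.
Swapping Ember↔Juno (Ember→Machine M1 1617 ops/s, Juno→Machine M5 215 ops/s) loses 2071.
Summit's own top instance is Machine M1 (2262 ops/s), but forcing Summit→Machine M1 and reassigning the rest optimally gives only 6810 ops/s — worse by 743.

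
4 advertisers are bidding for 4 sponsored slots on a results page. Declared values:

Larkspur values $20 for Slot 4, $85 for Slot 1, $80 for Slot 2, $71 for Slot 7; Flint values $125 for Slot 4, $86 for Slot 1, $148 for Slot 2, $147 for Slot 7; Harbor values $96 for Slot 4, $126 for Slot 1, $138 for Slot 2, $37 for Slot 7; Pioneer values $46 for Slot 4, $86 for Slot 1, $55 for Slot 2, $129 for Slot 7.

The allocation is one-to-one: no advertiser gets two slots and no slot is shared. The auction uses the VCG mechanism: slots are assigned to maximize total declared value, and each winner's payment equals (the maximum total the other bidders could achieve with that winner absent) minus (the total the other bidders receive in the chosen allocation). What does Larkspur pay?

Efficient allocation: Larkspur→Slot 1 ($85), Flint→Slot 4 ($125), Harbor→Slot 2 ($138), Pioneer→Slot 7 ($129); total welfare W = $477.
Larkspur receives Slot 1 at value $85, so the others get W − 85 = $392.
Without Larkspur: best allocation of the remaining 3 bidders over all 4 slots is Flint→Slot 2 ($148), Harbor→Slot 1 ($126), Pioneer→Slot 7 ($129), total $403.
VCG payment = (others' best without Larkspur) − (others' welfare with Larkspur) = 403 − 392 = $11.

Larkspur pays $11.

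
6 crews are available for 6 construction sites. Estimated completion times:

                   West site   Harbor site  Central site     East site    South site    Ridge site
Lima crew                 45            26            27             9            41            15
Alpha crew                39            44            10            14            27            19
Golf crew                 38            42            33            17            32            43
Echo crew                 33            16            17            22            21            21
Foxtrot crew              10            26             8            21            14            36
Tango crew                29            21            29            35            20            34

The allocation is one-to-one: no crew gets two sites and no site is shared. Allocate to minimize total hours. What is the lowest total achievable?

Min total: 88 hours

This is the linear assignment problem.
Optimal: Lima crew→Ridge site (15 hours), Alpha crew→Central site (10 hours), Golf crew→East site (17 hours), Echo crew→Harbor site (16 hours), Foxtrot crew→West site (10 hours), Tango crew→South site (20 hours) — total 15+10+17+16+10+20 = 88 hours.
Min-entry greedy (repeatedly take the single cheapest remaining cell) gives 110 hours, worse by 22.
Every other assignment is strictly worse.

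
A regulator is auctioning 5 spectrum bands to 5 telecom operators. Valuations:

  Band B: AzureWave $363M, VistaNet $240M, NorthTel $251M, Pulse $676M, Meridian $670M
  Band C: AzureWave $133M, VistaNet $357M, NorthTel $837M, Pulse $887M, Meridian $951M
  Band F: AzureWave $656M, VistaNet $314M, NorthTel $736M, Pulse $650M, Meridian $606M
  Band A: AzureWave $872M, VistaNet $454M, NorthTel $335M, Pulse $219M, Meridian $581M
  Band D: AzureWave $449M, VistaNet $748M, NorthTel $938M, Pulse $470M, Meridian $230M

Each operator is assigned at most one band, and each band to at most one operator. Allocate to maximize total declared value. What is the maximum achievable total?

This is a one-to-one assignment (maximum-weight bipartite matching).
Optimal: AzureWave→Band A ($872M), VistaNet→Band D ($748M), NorthTel→Band F ($736M), Pulse→Band B ($676M), Meridian→Band C ($951M) — total 872+748+736+676+951 = $3983M.
Max-entry greedy (repeatedly take the single best remaining cell) gives $3751M, worse by 232.
Swapping AzureWave↔Pulse (AzureWave→Band B $363M, Pulse→Band A $219M) loses 966.
Every other assignment is strictly worse.

Max total: $3983M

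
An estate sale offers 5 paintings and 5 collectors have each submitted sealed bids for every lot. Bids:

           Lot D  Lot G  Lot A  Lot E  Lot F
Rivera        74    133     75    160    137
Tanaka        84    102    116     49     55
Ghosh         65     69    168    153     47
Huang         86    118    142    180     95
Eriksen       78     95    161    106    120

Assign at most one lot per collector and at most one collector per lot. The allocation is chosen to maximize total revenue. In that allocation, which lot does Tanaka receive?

Tanaka receives Lot D.

This is a one-to-one assignment (maximum-weight bipartite matching).
Optimal: Rivera→Lot G ($133), Tanaka→Lot D ($84), Ghosh→Lot A ($168), Huang→Lot E ($180), Eriksen→Lot F ($120) — total 133+84+168+180+120 = $685.
Column-greedy (each lot in turn goes to its best remaining collector) gives $548, worse by 137.
Every other assignment is strictly worse.
Tanaka's own top lot is Lot A ($116), but forcing Tanaka→Lot A and reassigning the rest optimally gives only $614 — worse by 71.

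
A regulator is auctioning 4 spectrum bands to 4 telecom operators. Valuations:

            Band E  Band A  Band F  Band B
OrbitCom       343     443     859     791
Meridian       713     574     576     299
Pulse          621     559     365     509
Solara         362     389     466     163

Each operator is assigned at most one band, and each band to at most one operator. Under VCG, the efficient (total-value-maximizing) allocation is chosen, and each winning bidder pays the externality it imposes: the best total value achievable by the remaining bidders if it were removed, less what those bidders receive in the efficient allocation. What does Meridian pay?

Efficient allocation: OrbitCom→Band B ($791M), Meridian→Band E ($713M), Pulse→Band A ($559M), Solara→Band F ($466M); total welfare W = $2529M.
Meridian receives Band E at value $713M, so the others get W − 713 = $1816M.
Without Meridian: best allocation of the remaining 3 bidders over all 4 bands is OrbitCom→Band B ($791M), Pulse→Band E ($621M), Solara→Band F ($466M), total $1878M.
VCG payment = (others' best without Meridian) − (others' welfare with Meridian) = 1878 − 1816 = $62M.

Meridian pays $62M.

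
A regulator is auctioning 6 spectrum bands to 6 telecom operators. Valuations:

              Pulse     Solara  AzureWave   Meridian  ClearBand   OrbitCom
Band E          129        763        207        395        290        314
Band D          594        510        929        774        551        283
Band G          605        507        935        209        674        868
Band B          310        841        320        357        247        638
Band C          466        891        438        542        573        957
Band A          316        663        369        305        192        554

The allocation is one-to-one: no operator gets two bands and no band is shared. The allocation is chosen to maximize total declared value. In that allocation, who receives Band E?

ClearBand receives Band E.

Optimal: Pulse→Band A ($316M), Solara→Band B ($841M), AzureWave→Band G ($935M), Meridian→Band D ($774M), ClearBand→Band E ($290M), OrbitCom→Band C ($957M) — total 316+841+935+774+290+957 = $4113M.
Column-greedy (each band in turn goes to its best remaining operator) gives $3806M, worse by 307.
Next-best assignment: Pulse→Band A, Solara→Band B, AzureWave→Band D, Meridian→Band E, ClearBand→Band G, OrbitCom→Band C = $4112M.
Swapping Solara↔OrbitCom (Solara→Band C $891M, OrbitCom→Band B $638M) loses 269.
No other one-to-one assignment exceeds $4113M.
ClearBand's own top band is Band G ($674M), but forcing ClearBand→Band G and reassigning the rest optimally gives only $4112M — worse by 1.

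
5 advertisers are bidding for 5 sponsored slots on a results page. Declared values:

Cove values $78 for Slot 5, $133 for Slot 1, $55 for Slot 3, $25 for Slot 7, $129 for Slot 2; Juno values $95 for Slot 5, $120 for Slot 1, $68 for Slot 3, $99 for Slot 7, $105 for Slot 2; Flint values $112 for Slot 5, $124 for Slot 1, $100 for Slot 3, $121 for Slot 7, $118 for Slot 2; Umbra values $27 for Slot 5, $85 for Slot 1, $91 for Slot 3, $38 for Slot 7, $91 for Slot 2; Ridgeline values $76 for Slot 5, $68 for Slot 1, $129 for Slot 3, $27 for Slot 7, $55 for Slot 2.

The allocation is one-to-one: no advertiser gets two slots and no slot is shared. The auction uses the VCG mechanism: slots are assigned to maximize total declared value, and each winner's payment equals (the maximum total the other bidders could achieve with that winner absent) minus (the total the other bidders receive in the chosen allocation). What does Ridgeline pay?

Efficient allocation: Cove→Slot 1 ($133), Juno→Slot 5 ($95), Flint→Slot 7 ($121), Umbra→Slot 2 ($91), Ridgeline→Slot 3 ($129); total welfare W = $569.
Ridgeline receives Slot 3 at value $129, so the others get W − 129 = $440.
Without Ridgeline: best allocation of the remaining 4 bidders over all 5 slots is Cove→Slot 2 ($129), Juno→Slot 1 ($120), Flint→Slot 7 ($121), Umbra→Slot 3 ($91), total $461.
VCG payment = (others' best without Ridgeline) − (others' welfare with Ridgeline) = 461 − 440 = $21.

Ridgeline pays $21.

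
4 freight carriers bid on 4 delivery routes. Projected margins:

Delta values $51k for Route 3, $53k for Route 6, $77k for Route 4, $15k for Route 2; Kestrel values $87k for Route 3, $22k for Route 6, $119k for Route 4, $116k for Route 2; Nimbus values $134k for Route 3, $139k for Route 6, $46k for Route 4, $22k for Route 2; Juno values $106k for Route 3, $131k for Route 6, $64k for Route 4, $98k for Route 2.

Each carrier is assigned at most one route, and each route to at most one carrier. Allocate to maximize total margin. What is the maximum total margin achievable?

Maximum total: $458k

Optimal: Delta→Route 4 ($77k), Kestrel→Route 2 ($116k), Nimbus→Route 3 ($134k), Juno→Route 6 ($131k) — total 77+116+134+131 = $458k.
Row-greedy (each carrier in turn takes its best remaining route) gives $438k, worse by 20.
Next-best assignment: Delta→Route 4, Kestrel→Route 2, Nimbus→Route 6, Juno→Route 3 = $438k.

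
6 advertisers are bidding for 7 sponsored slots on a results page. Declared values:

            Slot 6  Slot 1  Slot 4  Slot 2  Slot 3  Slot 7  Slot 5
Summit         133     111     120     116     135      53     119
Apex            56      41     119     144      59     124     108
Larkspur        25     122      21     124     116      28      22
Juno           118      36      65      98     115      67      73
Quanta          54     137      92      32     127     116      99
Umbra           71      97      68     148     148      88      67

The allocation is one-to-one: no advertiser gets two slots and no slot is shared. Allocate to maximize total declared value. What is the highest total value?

Optimal: Summit→Slot 4 ($120), Apex→Slot 7 ($124), Larkspur→Slot 2 ($124), Juno→Slot 6 ($118), Quanta→Slot 1 ($137), Umbra→Slot 3 ($148) — total 120+124+124+118+137+148 = $771.
Every other assignment is strictly worse.

Max total: $771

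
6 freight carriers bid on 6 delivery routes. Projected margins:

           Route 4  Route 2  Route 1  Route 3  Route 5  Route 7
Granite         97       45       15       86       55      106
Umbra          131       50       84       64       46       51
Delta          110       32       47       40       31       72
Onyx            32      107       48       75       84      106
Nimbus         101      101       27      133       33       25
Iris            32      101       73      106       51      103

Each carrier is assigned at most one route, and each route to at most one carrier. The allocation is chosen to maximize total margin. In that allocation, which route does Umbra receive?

This is the linear assignment problem.
Optimal: Granite→Route 7 ($106k), Umbra→Route 1 ($84k), Delta→Route 4 ($110k), Onyx→Route 5 ($84k), Nimbus→Route 3 ($133k), Iris→Route 2 ($101k) — total 106+84+110+84+133+101 = $618k.
Row-greedy (each carrier in turn takes its best remaining route) gives $575k, worse by 43.
Next-best assignment: Granite→Route 7, Umbra→Route 4, Delta→Route 1, Onyx→Route 5, Nimbus→Route 3, Iris→Route 2 = $602k.
Umbra's own top route is Route 4 ($131k), but forcing Umbra→Route 4 and reassigning the rest optimally gives only $602k — worse by 16.

Umbra receives Route 1.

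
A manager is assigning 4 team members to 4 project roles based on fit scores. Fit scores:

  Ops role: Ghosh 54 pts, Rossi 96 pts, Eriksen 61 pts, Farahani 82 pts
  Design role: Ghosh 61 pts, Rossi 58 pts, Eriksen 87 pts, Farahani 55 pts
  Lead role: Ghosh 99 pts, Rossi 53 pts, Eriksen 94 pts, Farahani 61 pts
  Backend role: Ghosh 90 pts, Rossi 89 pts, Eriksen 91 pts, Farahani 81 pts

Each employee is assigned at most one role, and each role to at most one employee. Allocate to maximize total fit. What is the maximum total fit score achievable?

Maximum total: 363 pts

Optimal: Ghosh→Lead role (99 pts), Rossi→Ops role (96 pts), Eriksen→Design role (87 pts), Farahani→Backend role (81 pts) — total 99+96+87+81 = 363 pts.
Max-entry greedy (repeatedly take the single best remaining cell) gives 341 pts, worse by 22.
Next-best assignment: Ghosh→Lead role, Rossi→Backend role, Eriksen→Design role, Farahani→Ops role = 357 pts.
No other one-to-one assignment exceeds 363 pts.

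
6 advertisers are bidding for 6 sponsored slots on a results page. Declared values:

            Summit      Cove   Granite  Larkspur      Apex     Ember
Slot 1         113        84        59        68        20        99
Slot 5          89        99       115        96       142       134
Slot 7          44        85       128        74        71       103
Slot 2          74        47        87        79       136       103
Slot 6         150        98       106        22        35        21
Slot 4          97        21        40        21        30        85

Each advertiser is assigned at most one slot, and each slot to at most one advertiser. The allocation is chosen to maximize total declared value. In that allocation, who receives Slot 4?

Optimal: Summit→Slot 6 ($150), Cove→Slot 1 ($84), Granite→Slot 7 ($128), Larkspur→Slot 5 ($96), Apex→Slot 2 ($136), Ember→Slot 4 ($85) — total 150+84+128+96+136+85 = $679.
Row-greedy (each advertiser in turn takes its best remaining slot) gives $585, worse by 94.
Every other assignment is strictly worse.
Ember's own top slot is Slot 5 ($134), but forcing Ember→Slot 5 and reassigning the rest optimally gives only $661 — worse by 18.

Ember receives Slot 4.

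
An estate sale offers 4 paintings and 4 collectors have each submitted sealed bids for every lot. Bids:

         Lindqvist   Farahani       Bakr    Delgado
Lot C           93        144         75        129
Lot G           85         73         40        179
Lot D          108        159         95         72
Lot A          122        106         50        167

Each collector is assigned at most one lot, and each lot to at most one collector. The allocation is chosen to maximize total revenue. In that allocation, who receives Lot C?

Optimal: Lindqvist→Lot A ($122), Farahani→Lot C ($144), Bakr→Lot D ($95), Delgado→Lot G ($179) — total 122+144+95+179 = $540.
Next-best assignment: Lindqvist→Lot A, Farahani→Lot D, Bakr→Lot C, Delgado→Lot G = $535.
Swapping Farahani↔Bakr (Farahani→Lot D $159, Bakr→Lot C $75) loses 5.
Farahani's own top lot is Lot D ($159), but forcing Farahani→Lot D and reassigning the rest optimally gives only $535 — worse by 5.

Farahani receives Lot C.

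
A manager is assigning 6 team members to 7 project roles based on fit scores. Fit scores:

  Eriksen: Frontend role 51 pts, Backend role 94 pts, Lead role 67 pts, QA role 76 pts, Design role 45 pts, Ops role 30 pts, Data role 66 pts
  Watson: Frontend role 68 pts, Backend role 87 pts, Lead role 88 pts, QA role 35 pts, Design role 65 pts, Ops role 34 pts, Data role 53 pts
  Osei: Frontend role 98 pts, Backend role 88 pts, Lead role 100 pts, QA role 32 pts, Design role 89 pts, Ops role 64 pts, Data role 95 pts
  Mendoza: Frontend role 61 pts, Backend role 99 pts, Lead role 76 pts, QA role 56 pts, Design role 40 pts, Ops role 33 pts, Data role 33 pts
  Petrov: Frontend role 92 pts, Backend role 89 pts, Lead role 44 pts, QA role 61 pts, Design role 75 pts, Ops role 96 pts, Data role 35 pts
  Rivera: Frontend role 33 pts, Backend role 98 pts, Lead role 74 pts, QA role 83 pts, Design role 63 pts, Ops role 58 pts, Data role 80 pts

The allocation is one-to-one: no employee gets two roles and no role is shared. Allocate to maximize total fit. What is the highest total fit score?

Max total: 537 pts

This is a one-to-one assignment (maximum-weight bipartite matching).
Optimal: Eriksen→QA role (76 pts), Watson→Lead role (88 pts), Osei→Frontend role (98 pts), Mendoza→Backend role (99 pts), Petrov→Ops role (96 pts), Rivera→Data role (80 pts) — total 76+88+98+99+96+80 = 537 pts.
Max-entry greedy (repeatedly take the single best remaining cell) gives 512 pts, worse by 25.
Next-best assignment: Eriksen→Data role, Watson→Lead role, Osei→Frontend role, Mendoza→Backend role, Petrov→Ops role, Rivera→QA role = 530 pts.
Swapping Osei↔Mendoza (Osei→Backend role 88 pts, Mendoza→Frontend role 61 pts) loses 48.
Checked against all permutations: 537 pts is optimal.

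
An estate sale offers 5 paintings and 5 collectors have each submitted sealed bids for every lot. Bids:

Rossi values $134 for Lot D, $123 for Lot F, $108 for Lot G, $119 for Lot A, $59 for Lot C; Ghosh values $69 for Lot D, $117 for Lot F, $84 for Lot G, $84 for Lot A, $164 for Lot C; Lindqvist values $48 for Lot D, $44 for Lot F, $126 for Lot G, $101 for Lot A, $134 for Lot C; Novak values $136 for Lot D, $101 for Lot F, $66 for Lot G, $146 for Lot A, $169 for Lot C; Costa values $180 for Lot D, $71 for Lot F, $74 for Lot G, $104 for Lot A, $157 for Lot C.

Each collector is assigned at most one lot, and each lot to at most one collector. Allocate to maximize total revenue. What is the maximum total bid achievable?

Maximum total: $739

Optimal: Rossi→Lot F ($123), Ghosh→Lot C ($164), Lindqvist→Lot G ($126), Novak→Lot A ($146), Costa→Lot D ($180) — total 123+164+126+146+180 = $739.
Max-entry greedy (repeatedly take the single best remaining cell) gives $682, worse by 57.
Next-best assignment: Rossi→Lot A, Ghosh→Lot F, Lindqvist→Lot G, Novak→Lot C, Costa→Lot D = $711.
No other one-to-one assignment exceeds $739.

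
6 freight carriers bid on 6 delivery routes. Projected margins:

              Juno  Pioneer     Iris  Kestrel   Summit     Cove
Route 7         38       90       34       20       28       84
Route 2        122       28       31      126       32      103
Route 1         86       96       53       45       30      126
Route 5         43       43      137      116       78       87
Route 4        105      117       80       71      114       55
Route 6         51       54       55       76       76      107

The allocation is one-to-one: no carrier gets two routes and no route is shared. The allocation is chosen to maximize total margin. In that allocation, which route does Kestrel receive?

Optimal: Juno→Route 2 ($122k), Pioneer→Route 7 ($90k), Iris→Route 5 ($137k), Kestrel→Route 6 ($76k), Summit→Route 4 ($114k), Cove→Route 1 ($126k) — total 122+90+137+76+114+126 = $665k.
Column-greedy (each route in turn goes to its best remaining carrier) gives $644k, worse by 21.
Next-best assignment: Juno→Route 1, Pioneer→Route 7, Iris→Route 5, Kestrel→Route 2, Summit→Route 4, Cove→Route 6 = $660k.
Kestrel's own top route is Route 2 ($126k), but forcing Kestrel→Route 2 and reassigning the rest optimally gives only $660k — worse by 5.

Kestrel receives Route 6.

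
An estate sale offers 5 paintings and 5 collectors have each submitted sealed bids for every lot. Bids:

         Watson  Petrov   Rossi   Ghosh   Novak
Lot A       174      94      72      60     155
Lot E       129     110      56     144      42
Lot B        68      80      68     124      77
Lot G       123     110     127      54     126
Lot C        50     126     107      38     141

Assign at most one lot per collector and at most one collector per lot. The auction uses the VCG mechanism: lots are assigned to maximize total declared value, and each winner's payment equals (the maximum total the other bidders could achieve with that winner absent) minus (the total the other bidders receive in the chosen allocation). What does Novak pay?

Novak pays $36.

Efficient allocation: Watson→Lot A ($174), Petrov→Lot E ($110), Rossi→Lot G ($127), Ghosh→Lot B ($124), Novak→Lot C ($141); total welfare W = $676.
Novak receives Lot C at value $141, so the others get W − 141 = $535.
Without Novak: best allocation of the remaining 4 bidders over all 5 lots is Watson→Lot A ($174), Petrov→Lot C ($126), Rossi→Lot G ($127), Ghosh→Lot E ($144), total $571.
VCG payment = (others' best without Novak) − (others' welfare with Novak) = 571 − 535 = $36.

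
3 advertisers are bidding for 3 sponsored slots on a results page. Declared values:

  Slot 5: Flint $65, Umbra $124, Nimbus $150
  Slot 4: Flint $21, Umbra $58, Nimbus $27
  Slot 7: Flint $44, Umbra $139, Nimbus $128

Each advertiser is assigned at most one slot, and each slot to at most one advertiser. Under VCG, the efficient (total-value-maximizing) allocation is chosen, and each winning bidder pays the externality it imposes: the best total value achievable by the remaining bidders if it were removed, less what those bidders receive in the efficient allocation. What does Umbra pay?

Umbra pays $23.

Efficient allocation: Flint→Slot 4 ($21), Umbra→Slot 7 ($139), Nimbus→Slot 5 ($150); total welfare W = $310.
Umbra receives Slot 7 at value $139, so the others get W − 139 = $171.
Without Umbra: best allocation of the remaining 2 bidders over all 3 slots is Flint→Slot 7 ($44), Nimbus→Slot 5 ($150), total $194.
VCG payment = (others' best without Umbra) − (others' welfare with Umbra) = 194 − 171 = $23.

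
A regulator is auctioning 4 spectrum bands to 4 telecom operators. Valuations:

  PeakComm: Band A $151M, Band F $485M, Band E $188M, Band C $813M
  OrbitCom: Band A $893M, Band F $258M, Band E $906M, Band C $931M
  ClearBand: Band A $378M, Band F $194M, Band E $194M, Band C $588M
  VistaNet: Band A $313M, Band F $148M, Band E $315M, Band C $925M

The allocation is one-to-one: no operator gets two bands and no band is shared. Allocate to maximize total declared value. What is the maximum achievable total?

Maximum total: $2694M

Optimal: PeakComm→Band F ($485M), OrbitCom→Band E ($906M), ClearBand→Band A ($378M), VistaNet→Band C ($925M) — total 485+906+378+925 = $2694M.
Max-entry greedy (repeatedly take the single best remaining cell) gives $2109M, worse by 585.
Next-best assignment: PeakComm→Band F, OrbitCom→Band A, ClearBand→Band E, VistaNet→Band C = $2497M.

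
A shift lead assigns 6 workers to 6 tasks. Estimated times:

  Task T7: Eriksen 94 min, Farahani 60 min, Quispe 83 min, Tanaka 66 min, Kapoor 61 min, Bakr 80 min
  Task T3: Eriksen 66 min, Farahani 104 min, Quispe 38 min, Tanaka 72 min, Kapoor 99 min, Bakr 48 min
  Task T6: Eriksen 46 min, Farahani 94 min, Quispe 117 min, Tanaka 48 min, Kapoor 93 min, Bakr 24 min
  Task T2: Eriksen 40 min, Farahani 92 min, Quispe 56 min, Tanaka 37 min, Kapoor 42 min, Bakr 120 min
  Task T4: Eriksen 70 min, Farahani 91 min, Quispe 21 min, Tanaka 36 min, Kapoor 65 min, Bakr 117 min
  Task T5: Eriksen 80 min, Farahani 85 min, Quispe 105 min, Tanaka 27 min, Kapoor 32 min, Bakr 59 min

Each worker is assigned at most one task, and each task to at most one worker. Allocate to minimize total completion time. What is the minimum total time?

Minimum total: 230 min

Optimal: Eriksen→Task T2 (40 min), Farahani→Task T7 (60 min), Quispe→Task T3 (38 min), Tanaka→Task T4 (36 min), Kapoor→Task T5 (32 min), Bakr→Task T6 (24 min) — total 40+60+38+36+32+24 = 230 min.
Row-greedy (each worker in turn takes its cheapest remaining task) gives 289 min, worse by 59.
No other one-to-one assignment undercuts 230 min.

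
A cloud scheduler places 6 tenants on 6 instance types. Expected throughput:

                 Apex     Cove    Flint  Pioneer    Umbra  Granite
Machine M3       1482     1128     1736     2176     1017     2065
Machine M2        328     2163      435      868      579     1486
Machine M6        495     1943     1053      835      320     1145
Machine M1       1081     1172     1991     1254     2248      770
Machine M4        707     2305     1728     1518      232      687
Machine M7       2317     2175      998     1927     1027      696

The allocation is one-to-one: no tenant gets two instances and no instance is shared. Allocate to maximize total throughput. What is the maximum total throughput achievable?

Maximum total: 11898 ops/s

This is the linear assignment problem.
Optimal: Apex→Machine M7 (2317 ops/s), Cove→Machine M6 (1943 ops/s), Flint→Machine M4 (1728 ops/s), Pioneer→Machine M3 (2176 ops/s), Umbra→Machine M1 (2248 ops/s), Granite→Machine M2 (1486 ops/s) — total 2317+1943+1728+2176+2248+1486 = 11898 ops/s.
Row-greedy (each tenant in turn takes its best remaining instance) gives 10513 ops/s, worse by 1385.
Swapping Pioneer↔Apex (Pioneer→Machine M7 1927 ops/s, Apex→Machine M3 1482 ops/s) loses 1084.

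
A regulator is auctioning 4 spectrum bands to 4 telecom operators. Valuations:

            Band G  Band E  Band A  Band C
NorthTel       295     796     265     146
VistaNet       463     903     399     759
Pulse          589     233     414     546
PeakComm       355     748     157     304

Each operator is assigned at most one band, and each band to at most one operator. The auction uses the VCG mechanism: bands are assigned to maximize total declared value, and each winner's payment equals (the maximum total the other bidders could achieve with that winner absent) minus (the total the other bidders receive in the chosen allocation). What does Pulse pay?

Efficient allocation: NorthTel→Band A ($265M), VistaNet→Band C ($759M), Pulse→Band G ($589M), PeakComm→Band E ($748M); total welfare W = $2361M.
Pulse receives Band G at value $589M, so the others get W − 589 = $1772M.
Without Pulse: best allocation of the remaining 3 bidders over all 4 bands is NorthTel→Band E ($796M), VistaNet→Band C ($759M), PeakComm→Band G ($355M), total $1910M.
VCG payment = (others' best without Pulse) − (others' welfare with Pulse) = 1910 − 1772 = $138M.

Pulse pays $138M.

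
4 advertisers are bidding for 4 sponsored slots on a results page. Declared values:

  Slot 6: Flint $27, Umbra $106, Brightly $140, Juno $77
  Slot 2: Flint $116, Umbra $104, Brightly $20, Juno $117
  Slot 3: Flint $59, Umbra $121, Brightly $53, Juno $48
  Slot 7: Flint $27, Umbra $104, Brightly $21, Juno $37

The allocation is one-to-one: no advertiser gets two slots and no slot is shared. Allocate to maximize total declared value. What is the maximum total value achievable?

Maximum total: $420

Treat this as an assignment problem: match each advertiser to one slot.
Optimal: Flint→Slot 3 ($59), Umbra→Slot 7 ($104), Brightly→Slot 6 ($140), Juno→Slot 2 ($117) — total 59+104+140+117 = $420.
Row-greedy (each advertiser in turn takes its best remaining slot) gives $414, worse by 6.
Next-best assignment: Flint→Slot 2, Umbra→Slot 3, Brightly→Slot 6, Juno→Slot 7 = $414.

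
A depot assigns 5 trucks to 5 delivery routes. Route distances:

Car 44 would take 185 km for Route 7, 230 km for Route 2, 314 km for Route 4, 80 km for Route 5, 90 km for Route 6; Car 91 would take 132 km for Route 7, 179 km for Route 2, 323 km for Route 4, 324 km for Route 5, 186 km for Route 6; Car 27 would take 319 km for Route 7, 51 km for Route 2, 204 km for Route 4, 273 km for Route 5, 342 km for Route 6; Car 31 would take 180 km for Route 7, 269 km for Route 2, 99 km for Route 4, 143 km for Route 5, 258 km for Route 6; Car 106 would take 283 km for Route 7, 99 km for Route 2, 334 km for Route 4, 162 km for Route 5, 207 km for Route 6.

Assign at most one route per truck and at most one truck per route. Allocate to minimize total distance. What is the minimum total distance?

Minimum total: 534 km

Treat this as an assignment problem: match each truck to one route.
Optimal: Car 44→Route 6 (90 km), Car 91→Route 7 (132 km), Car 27→Route 2 (51 km), Car 31→Route 4 (99 km), Car 106→Route 5 (162 km) — total 90+132+51+99+162 = 534 km.
Column-greedy (each route in turn goes to its cheapest remaining truck) gives 569 km, worse by 35.
Swapping Car 106↔Car 31 (Car 106→Route 4 334 km, Car 31→Route 5 143 km) adds 216.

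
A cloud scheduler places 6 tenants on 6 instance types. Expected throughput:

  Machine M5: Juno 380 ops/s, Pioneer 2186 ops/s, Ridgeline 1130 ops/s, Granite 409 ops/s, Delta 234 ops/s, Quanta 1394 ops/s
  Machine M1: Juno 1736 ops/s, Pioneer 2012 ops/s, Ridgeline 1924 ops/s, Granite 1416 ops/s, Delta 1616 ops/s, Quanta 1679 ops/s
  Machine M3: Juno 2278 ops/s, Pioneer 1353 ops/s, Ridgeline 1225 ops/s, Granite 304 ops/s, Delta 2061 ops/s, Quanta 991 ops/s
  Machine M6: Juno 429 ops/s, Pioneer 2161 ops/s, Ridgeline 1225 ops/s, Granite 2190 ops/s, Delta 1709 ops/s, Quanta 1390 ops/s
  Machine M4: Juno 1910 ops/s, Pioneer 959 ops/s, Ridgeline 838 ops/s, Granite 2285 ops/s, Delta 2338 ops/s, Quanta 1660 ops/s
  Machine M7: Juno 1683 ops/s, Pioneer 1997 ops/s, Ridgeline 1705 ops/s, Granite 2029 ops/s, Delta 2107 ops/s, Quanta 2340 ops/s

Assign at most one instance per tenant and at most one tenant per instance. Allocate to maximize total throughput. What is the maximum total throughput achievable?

This is a one-to-one assignment (maximum-weight bipartite matching).
Optimal: Juno→Machine M3 (2278 ops/s), Pioneer→Machine M5 (2186 ops/s), Ridgeline→Machine M1 (1924 ops/s), Granite→Machine M6 (2190 ops/s), Delta→Machine M4 (2338 ops/s), Quanta→Machine M7 (2340 ops/s) — total 2278+2186+1924+2190+2338+2340 = 13256 ops/s.
Row-greedy (each tenant in turn takes its best remaining instance) gives 12170 ops/s, worse by 1086.

Max total: 13256 ops/s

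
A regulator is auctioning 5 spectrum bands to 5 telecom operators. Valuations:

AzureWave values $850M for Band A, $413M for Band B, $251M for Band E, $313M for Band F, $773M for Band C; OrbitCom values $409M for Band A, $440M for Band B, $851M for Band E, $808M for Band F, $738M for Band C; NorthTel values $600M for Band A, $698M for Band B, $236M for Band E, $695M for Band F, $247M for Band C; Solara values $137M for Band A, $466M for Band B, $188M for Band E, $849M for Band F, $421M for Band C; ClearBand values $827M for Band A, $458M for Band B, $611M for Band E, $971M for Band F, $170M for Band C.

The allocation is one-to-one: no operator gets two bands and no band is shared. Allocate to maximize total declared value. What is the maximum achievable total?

Optimal: AzureWave→Band C ($773M), OrbitCom→Band E ($851M), NorthTel→Band B ($698M), Solara→Band F ($849M), ClearBand→Band A ($827M) — total 773+851+698+849+827 = $3998M.
Column-greedy (each band in turn goes to its best remaining operator) gives $3791M, worse by 207.

Max total: $3998M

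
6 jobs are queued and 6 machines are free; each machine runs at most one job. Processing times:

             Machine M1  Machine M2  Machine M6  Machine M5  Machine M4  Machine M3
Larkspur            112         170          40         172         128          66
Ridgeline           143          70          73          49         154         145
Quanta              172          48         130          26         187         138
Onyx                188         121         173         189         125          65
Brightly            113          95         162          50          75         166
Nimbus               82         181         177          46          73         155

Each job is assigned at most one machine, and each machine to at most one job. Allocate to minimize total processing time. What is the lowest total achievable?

Optimal: Larkspur→Machine M6 (40 min), Ridgeline→Machine M2 (70 min), Quanta→Machine M5 (26 min), Onyx→Machine M3 (65 min), Brightly→Machine M4 (75 min), Nimbus→Machine M1 (82 min) — total 40+70+26+65+75+82 = 358 min.
Column-greedy (each machine in turn goes to its cheapest remaining job) gives 359 min, worse by 1.
Next-best assignment: Larkspur→Machine M6, Ridgeline→Machine M5, Quanta→Machine M2, Onyx→Machine M3, Brightly→Machine M4, Nimbus→Machine M1 = 359 min.
Checked against all permutations: 358 min is optimal.

Min total: 358 min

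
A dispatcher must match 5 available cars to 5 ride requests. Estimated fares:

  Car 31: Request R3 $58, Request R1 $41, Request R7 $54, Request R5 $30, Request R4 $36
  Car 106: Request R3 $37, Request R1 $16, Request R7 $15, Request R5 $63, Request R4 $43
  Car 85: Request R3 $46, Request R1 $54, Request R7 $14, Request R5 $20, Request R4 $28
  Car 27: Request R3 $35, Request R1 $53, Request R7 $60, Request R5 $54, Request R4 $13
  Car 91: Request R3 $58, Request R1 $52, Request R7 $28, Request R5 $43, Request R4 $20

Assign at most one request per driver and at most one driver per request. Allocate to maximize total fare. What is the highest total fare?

Optimal: Car 31→Request R4 ($36), Car 106→Request R5 ($63), Car 85→Request R1 ($54), Car 27→Request R7 ($60), Car 91→Request R3 ($58) — total 36+63+54+60+58 = $271.
Column-greedy (each request in turn goes to its best remaining driver) gives $255, worse by 16.
Next-best assignment: Car 31→Request R7, Car 106→Request R4, Car 85→Request R1, Car 27→Request R5, Car 91→Request R3 = $263.
Swapping Car 106↔Car 85 (Car 106→Request R1 $16, Car 85→Request R5 $20) loses 81.

Maximum total: $271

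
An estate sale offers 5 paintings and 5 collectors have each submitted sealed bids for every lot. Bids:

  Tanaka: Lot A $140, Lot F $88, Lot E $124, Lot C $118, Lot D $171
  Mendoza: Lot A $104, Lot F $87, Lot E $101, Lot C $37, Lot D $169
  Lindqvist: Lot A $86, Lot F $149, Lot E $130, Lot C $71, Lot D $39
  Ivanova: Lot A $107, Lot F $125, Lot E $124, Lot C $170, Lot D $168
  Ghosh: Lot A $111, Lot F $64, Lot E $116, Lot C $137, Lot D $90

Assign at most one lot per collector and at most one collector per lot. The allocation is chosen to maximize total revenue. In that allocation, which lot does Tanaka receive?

Tanaka receives Lot A.

Optimal: Tanaka→Lot A ($140), Mendoza→Lot D ($169), Lindqvist→Lot F ($149), Ivanova→Lot C ($170), Ghosh→Lot E ($116) — total 140+169+149+170+116 = $744.
Max-entry greedy (repeatedly take the single best remaining cell) gives $710, worse by 34.
Next-best assignment: Tanaka→Lot E, Mendoza→Lot D, Lindqvist→Lot F, Ivanova→Lot C, Ghosh→Lot A = $723.
Every other assignment is strictly worse.
Tanaka's own top lot is Lot D ($171), but forcing Tanaka→Lot D and reassigning the rest optimally gives only $710 — worse by 34.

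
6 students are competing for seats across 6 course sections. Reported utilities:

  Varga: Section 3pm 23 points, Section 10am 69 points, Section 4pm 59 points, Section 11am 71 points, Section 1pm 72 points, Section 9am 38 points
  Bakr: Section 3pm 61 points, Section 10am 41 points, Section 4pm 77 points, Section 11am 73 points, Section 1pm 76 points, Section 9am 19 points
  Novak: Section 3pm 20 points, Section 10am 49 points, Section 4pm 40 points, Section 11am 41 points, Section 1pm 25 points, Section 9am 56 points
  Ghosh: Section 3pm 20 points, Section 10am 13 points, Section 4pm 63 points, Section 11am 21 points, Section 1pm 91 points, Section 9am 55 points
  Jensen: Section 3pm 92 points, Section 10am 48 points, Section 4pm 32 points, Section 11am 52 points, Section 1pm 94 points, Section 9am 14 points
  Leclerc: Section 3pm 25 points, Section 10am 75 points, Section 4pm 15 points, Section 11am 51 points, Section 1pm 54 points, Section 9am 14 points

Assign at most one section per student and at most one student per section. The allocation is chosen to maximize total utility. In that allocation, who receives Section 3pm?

Optimal: Varga→Section 11am (71 points), Bakr→Section 4pm (77 points), Novak→Section 9am (56 points), Ghosh→Section 1pm (91 points), Jensen→Section 3pm (92 points), Leclerc→Section 10am (75 points) — total 71+77+56+91+92+75 = 462 points.
Next-best assignment: Varga→Section 4pm, Bakr→Section 11am, Novak→Section 9am, Ghosh→Section 1pm, Jensen→Section 3pm, Leclerc→Section 10am = 446 points.
Swapping Bakr↔Leclerc (Bakr→Section 10am 41 points, Leclerc→Section 4pm 15 points) loses 96.
Jensen's own top section is Section 1pm (94 points), but forcing Jensen→Section 1pm and reassigning the rest optimally gives only 420 points — worse by 42.

Jensen receives Section 3pm.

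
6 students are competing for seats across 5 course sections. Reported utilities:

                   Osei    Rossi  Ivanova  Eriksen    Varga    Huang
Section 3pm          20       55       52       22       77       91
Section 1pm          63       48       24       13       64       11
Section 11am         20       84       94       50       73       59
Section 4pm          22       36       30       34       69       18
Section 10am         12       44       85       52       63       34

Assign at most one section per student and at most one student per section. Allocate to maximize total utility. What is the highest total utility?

Optimal: Huang→Section 3pm (91 points), Osei→Section 1pm (63 points), Rossi→Section 11am (84 points), Varga→Section 4pm (69 points), Ivanova→Section 10am (85 points) — total 91+63+84+69+85 = 392 points.
Column-greedy (each section in turn goes to its best remaining student) gives 337 points, worse by 55.

Max total: 392 points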